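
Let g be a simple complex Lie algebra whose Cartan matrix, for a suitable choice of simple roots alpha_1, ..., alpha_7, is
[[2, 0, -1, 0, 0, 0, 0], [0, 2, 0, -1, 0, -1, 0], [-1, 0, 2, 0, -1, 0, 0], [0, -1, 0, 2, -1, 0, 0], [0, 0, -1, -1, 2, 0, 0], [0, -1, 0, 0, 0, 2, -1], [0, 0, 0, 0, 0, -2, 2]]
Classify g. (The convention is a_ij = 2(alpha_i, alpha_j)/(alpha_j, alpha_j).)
C_7

The matrix has rank 7 with 2's on the diagonal. Reading the off-diagonal entries as Dynkin edges (a single edge where a_ij = a_ji = -1; a double or triple edge where a_ij * a_ji = 2 or 3), the diagram is a chain of 7 nodes with a double edge at one end; the terminal node there is the unique long simple root (C_7). One simple-root ordering that puts it in standard form is (alpha_1, alpha_3, alpha_5, alpha_4, alpha_2, alpha_6, alpha_7). So the algebra is type C_7, i.e. sp(14).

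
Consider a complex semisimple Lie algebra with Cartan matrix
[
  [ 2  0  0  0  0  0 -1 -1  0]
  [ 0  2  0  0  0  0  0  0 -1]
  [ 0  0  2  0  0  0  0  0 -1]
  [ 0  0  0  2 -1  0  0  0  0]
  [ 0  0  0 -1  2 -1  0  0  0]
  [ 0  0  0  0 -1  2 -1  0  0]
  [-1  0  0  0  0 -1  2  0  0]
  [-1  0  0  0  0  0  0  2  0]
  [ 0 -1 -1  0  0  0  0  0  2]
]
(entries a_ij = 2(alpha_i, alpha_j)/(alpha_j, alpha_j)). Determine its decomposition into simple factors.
type A_3 ⊕ type A_6

The diagram associated to this matrix has two connected components: the simple roots {alpha_2, alpha_3, alpha_9} form a chain of 3 nodes with single edges (A_3), and {alpha_1, alpha_4, alpha_5, alpha_6, alpha_7, alpha_8} form a chain of 6 nodes with single edges (A_6). A semisimple Lie algebra decomposes uniquely as the direct sum of simple ideals, one per connected component of its Dynkin diagram, so g ≅ A_3 ⊕ A_6 (dimension 15 + 48 = 63).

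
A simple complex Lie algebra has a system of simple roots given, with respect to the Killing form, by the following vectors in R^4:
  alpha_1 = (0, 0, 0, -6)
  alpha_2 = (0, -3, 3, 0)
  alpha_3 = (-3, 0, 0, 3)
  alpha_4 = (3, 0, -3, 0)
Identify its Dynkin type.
type C_4

Compute the Cartan integers a_ij = 2(alpha_i, alpha_j)/(alpha_j, alpha_j); the resulting 4x4 Cartan matrix is
[[2, 0, -2, 0], [0, 2, 0, -1], [-1, 0, 2, -1], [0, -1, -1, 2]].
The roots have two lengths (squared-length ratio 2:1); the short ones are alpha_{2,3,4}. The associated Dynkin diagram is a chain of 4 nodes with a double edge at one end; the terminal node there is the unique long simple root (C_4), so the type is C_4 (the algebra sp(8)).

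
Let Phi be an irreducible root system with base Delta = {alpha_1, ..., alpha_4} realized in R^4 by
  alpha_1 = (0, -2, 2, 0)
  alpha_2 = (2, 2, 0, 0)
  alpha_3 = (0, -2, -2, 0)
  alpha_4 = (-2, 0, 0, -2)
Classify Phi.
Compute the Cartan integers a_ij = 2(alpha_i, alpha_j)/(alpha_j, alpha_j); the resulting 4x4 Cartan matrix is
[[2, -1, 0, 0], [-1, 2, -1, -1], [0, -1, 2, 0], [0, -1, 0, 2]].
All simple roots have the same length, so the diagram is simply laced. The associated Dynkin diagram is a chain of 2 nodes with a fork of two nodes at one end (D_4), so the type is D_4 (the algebra so(8)).

D_4 (so(8))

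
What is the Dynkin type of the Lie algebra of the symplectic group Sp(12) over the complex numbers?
This is sp(12), which has dimension 12(12+1)/2 = 78 and rank 12/2 = 6. In the classification of classical Lie algebras, the symplectic algebra sp(2n) has type C_n; here n = 6, so the Dynkin diagram is a chain of 6 nodes with a double edge at one end; the terminal node there is the unique long simple root (C_6). Hence the type is C_6.

C_6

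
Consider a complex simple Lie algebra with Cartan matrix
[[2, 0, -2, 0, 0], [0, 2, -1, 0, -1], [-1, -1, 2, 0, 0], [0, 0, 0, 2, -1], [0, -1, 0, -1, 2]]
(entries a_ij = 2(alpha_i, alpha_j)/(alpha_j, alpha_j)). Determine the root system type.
type C_5

The matrix has rank 5 with 2's on the diagonal. Reading the off-diagonal entries as Dynkin edges (a single edge where a_ij = a_ji = -1; a double or triple edge where a_ij * a_ji = 2 or 3), the diagram is a chain of 5 nodes with a double edge at one end; the terminal node there is the unique long simple root (C_5). One simple-root ordering that puts it in standard form is (alpha_4, alpha_5, alpha_2, alpha_3, alpha_1). So the algebra is type C_5, i.e. sp(10).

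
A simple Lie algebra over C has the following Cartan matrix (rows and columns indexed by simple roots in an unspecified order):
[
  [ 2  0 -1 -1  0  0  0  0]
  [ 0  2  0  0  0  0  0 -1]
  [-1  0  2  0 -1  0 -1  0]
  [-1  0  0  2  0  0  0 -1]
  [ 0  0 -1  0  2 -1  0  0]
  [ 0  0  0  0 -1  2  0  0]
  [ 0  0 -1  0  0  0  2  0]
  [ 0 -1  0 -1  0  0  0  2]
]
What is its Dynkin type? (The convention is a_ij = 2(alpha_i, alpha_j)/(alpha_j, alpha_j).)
The matrix has rank 8 with 2's on the diagonal. Reading the off-diagonal entries as Dynkin edges (a single edge where a_ij = a_ji = -1; a double or triple edge where a_ij * a_ji = 2 or 3), the diagram is a chain of 7 nodes with one extra node attached to the third node from one end (E_8). One simple-root ordering that puts it in standard form is (alpha_6, alpha_7, alpha_5, alpha_3, alpha_1, alpha_4, alpha_8, alpha_2). So the algebra is type E_8.

type E_8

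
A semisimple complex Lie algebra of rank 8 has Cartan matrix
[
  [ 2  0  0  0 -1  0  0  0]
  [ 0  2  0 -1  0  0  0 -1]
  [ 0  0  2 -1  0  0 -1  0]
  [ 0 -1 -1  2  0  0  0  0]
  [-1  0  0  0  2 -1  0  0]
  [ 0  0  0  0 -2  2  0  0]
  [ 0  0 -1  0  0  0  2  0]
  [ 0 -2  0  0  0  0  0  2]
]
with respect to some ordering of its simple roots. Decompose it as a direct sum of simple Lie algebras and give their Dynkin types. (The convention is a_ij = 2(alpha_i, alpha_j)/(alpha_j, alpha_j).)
type C_3 ⊕ type C_5

The diagram associated to this matrix has two connected components: the simple roots {alpha_1, alpha_5, alpha_6} form a chain of 3 nodes with a double edge at one end; the terminal node there is the unique long simple root (C_3), and {alpha_2, alpha_3, alpha_4, alpha_7, alpha_8} form a chain of 5 nodes with a double edge at one end; the terminal node there is the unique long simple root (C_5). A semisimple Lie algebra decomposes uniquely as the direct sum of simple ideals, one per connected component of its Dynkin diagram, so g ≅ C_3 ⊕ C_5 (dimension 21 + 55 = 76).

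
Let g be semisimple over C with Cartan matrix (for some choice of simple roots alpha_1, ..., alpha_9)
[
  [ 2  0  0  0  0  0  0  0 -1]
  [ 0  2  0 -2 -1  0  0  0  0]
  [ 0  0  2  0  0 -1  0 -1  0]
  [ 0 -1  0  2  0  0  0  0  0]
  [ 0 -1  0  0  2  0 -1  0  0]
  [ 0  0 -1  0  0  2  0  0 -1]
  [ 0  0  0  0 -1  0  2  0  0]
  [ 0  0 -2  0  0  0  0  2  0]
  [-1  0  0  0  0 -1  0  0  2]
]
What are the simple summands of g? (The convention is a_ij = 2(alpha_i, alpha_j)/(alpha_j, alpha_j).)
B4 + C5

The diagram associated to this matrix has two connected components: the simple roots {alpha_2, alpha_4, alpha_5, alpha_7} form a chain of 4 nodes with a double edge at one end; the terminal node there is the unique short simple root (B_4), and {alpha_1, alpha_3, alpha_6, alpha_8, alpha_9} form a chain of 5 nodes with a double edge at one end; the terminal node there is the unique long simple root (C_5). A semisimple Lie algebra decomposes uniquely as the direct sum of simple ideals, one per connected component of its Dynkin diagram, so g ≅ B_4 ⊕ C_5 (dimension 36 + 55 = 91).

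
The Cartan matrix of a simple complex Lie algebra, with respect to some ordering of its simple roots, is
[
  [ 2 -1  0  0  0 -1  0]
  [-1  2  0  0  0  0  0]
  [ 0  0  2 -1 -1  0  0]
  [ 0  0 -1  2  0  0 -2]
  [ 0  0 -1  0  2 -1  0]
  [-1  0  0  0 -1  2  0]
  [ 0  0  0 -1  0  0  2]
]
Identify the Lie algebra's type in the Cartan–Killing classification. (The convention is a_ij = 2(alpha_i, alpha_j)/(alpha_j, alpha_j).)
The matrix has rank 7 with 2's on the diagonal. Reading the off-diagonal entries as Dynkin edges (a single edge where a_ij = a_ji = -1; a double or triple edge where a_ij * a_ji = 2 or 3), the diagram is a chain of 7 nodes with a double edge at one end; the terminal node there is the unique short simple root (B_7). One simple-root ordering that puts it in standard form is (alpha_2, alpha_1, alpha_6, alpha_5, alpha_3, alpha_4, alpha_7). So the algebra is type B_7, i.e. so(15).

B_7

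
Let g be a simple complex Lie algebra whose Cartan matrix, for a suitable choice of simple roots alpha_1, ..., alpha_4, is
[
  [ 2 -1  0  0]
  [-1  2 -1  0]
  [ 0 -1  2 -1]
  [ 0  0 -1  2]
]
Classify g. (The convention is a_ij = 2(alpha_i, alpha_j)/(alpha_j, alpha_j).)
type A_4

The matrix has rank 4 with 2's on the diagonal. Reading the off-diagonal entries as Dynkin edges (a single edge where a_ij = a_ji = -1; a double or triple edge where a_ij * a_ji = 2 or 3), the diagram is a chain of 4 nodes with single edges (A_4). One simple-root ordering that puts it in standard form is (alpha_1, alpha_2, alpha_3, alpha_4). So the algebra is type A_4, i.e. sl(5).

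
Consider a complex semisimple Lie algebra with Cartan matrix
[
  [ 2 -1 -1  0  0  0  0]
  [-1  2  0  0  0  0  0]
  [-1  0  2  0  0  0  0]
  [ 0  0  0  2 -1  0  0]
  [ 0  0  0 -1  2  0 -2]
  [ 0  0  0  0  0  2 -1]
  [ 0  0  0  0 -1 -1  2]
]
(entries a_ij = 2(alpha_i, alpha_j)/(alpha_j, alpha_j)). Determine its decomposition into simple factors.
The diagram associated to this matrix has two connected components: the simple roots {alpha_1, alpha_2, alpha_3} form a chain of 3 nodes with single edges (A_3), and {alpha_4, alpha_5, alpha_6, alpha_7} form a chain of 4 nodes with a double edge between the middle two (F_4). A semisimple Lie algebra decomposes uniquely as the direct sum of simple ideals, one per connected component of its Dynkin diagram, so g ≅ A_3 ⊕ F_4 (dimension 15 + 52 = 67).

A3 ⊕ F4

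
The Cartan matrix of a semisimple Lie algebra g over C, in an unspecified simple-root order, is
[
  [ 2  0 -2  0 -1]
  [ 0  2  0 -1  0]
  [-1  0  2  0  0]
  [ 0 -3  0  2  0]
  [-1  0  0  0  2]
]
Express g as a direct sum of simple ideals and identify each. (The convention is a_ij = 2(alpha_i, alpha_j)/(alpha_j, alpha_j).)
The diagram associated to this matrix has two connected components: the simple roots {alpha_1, alpha_3, alpha_5} form a chain of 3 nodes with a double edge at one end; the terminal node there is the unique short simple root (B_3), and {alpha_2, alpha_4} form two nodes joined by a triple edge (G_2). A semisimple Lie algebra decomposes uniquely as the direct sum of simple ideals, one per connected component of its Dynkin diagram, so g ≅ B_3 ⊕ G_2 (dimension 21 + 14 = 35).

B_3 ⊕ G_2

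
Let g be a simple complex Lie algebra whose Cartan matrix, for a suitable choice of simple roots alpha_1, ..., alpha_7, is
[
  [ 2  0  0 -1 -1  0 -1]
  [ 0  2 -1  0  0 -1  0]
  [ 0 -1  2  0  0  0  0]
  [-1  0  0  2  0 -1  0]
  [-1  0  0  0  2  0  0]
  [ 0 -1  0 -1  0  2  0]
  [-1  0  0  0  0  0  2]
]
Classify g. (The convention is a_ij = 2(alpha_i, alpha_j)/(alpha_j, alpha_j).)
D_7 (so(14))

The matrix has rank 7 with 2's on the diagonal. Reading the off-diagonal entries as Dynkin edges (a single edge where a_ij = a_ji = -1; a double or triple edge where a_ij * a_ji = 2 or 3), the diagram is a chain of 5 nodes with a fork of two nodes at one end (D_7). One simple-root ordering that puts it in standard form is (alpha_3, alpha_2, alpha_6, alpha_4, alpha_1, alpha_5, alpha_7). So the algebra is type D_7, i.e. so(14).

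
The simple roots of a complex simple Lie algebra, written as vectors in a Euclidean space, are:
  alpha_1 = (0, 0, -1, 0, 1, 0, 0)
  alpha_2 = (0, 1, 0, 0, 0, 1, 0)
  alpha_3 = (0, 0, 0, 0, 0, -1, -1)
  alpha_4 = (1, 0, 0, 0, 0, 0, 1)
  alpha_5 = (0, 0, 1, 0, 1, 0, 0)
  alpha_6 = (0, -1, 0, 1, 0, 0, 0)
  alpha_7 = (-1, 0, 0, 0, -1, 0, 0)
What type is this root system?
Compute the Cartan integers a_ij = 2(alpha_i, alpha_j)/(alpha_j, alpha_j); the resulting 7x7 Cartan matrix is
[[2, 0, 0, 0, 0, 0, -1], [0, 2, -1, 0, 0, -1, 0], [0, -1, 2, -1, 0, 0, 0], [0, 0, -1, 2, 0, 0, -1], [0, 0, 0, 0, 2, 0, -1], [0, -1, 0, 0, 0, 2, 0], [-1, 0, 0, -1, -1, 0, 2]].
All simple roots have the same length, so the diagram is simply laced. The associated Dynkin diagram is a chain of 5 nodes with a fork of two nodes at one end (D_7), so the type is D_7 (the algebra so(14)).

D7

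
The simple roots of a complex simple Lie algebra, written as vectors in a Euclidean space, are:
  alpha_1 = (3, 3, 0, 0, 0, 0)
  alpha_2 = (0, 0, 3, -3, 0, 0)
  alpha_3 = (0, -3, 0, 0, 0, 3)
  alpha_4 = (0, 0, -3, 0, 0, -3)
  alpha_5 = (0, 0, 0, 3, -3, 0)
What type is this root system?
Compute the Cartan integers a_ij = 2(alpha_i, alpha_j)/(alpha_j, alpha_j); the resulting 5x5 Cartan matrix is
[[2, 0, -1, 0, 0], [0, 2, 0, -1, -1], [-1, 0, 2, -1, 0], [0, -1, -1, 2, 0], [0, -1, 0, 0, 2]].
All simple roots have the same length, so the diagram is simply laced. The associated Dynkin diagram is a chain of 5 nodes with single edges (A_5), so the type is A_5 (the algebra sl(6)).

A_5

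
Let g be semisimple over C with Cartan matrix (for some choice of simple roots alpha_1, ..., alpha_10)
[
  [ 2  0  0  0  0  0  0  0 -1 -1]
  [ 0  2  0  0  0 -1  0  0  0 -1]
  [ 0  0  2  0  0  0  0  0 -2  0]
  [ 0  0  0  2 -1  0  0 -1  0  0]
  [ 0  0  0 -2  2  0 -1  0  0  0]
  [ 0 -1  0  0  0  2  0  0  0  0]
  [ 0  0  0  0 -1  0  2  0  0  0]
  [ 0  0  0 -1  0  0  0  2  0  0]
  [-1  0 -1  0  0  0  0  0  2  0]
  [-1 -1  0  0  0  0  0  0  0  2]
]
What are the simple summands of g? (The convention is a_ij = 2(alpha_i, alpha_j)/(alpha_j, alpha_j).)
The diagram associated to this matrix has two connected components: the simple roots {alpha_1, alpha_2, alpha_3, alpha_6, alpha_9, alpha_10} form a chain of 6 nodes with a double edge at one end; the terminal node there is the unique long simple root (C_6), and {alpha_4, alpha_5, alpha_7, alpha_8} form a chain of 4 nodes with a double edge between the middle two (F_4). A semisimple Lie algebra decomposes uniquely as the direct sum of simple ideals, one per connected component of its Dynkin diagram, so g ≅ C_6 ⊕ F_4 (dimension 78 + 52 = 130).

C6 + F4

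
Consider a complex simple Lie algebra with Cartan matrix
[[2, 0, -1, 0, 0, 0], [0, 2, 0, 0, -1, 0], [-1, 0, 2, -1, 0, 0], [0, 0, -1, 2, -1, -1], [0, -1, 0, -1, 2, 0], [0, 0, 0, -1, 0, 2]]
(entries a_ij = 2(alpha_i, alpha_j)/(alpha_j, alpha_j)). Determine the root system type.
The matrix has rank 6 with 2's on the diagonal. Reading the off-diagonal entries as Dynkin edges (a single edge where a_ij = a_ji = -1; a double or triple edge where a_ij * a_ji = 2 or 3), the diagram is a chain of 5 nodes with one extra node attached to the third node from one end (E_6). One simple-root ordering that puts it in standard form is (alpha_2, alpha_6, alpha_5, alpha_4, alpha_3, alpha_1). So the algebra is type E_6.

E6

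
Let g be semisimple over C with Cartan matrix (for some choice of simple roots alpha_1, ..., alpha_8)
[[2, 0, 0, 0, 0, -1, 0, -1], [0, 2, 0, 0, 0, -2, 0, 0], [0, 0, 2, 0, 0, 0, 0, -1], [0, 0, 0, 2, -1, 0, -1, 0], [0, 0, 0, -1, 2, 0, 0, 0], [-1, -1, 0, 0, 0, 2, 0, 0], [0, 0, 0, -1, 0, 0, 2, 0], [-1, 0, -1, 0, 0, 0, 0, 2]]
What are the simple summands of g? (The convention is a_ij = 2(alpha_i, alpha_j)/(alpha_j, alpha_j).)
A_3 + C_5

The diagram associated to this matrix has two connected components: the simple roots {alpha_4, alpha_5, alpha_7} form a chain of 3 nodes with single edges (A_3), and {alpha_1, alpha_2, alpha_3, alpha_6, alpha_8} form a chain of 5 nodes with a double edge at one end; the terminal node there is the unique long simple root (C_5). A semisimple Lie algebra decomposes uniquely as the direct sum of simple ideals, one per connected component of its Dynkin diagram, so g ≅ A_3 ⊕ C_5 (dimension 15 + 55 = 70).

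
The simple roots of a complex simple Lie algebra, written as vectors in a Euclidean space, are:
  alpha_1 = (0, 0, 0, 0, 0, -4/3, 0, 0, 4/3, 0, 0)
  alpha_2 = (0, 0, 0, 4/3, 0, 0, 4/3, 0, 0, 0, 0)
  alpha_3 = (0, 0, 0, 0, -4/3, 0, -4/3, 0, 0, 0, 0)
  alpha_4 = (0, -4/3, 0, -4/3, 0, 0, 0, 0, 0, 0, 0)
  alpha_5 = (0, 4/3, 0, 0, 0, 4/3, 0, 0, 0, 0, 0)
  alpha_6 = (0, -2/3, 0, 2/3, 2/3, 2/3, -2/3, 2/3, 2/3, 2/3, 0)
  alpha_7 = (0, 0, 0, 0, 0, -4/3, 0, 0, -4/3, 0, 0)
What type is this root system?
E_7

Compute the Cartan integers a_ij = 2(alpha_i, alpha_j)/(alpha_j, alpha_j); the resulting 7x7 Cartan matrix is
[[2, 0, 0, 0, -1, 0, 0], [0, 2, -1, -1, 0, 0, 0], [0, -1, 2, 0, 0, 0, 0], [0, -1, 0, 2, -1, 0, 0], [-1, 0, 0, -1, 2, 0, -1], [0, 0, 0, 0, 0, 2, -1], [0, 0, 0, 0, -1, -1, 2]].
All simple roots have the same length, so the diagram is simply laced. The associated Dynkin diagram is a chain of 6 nodes with one extra node attached to the third node from one end (E_7), so the type is E_7.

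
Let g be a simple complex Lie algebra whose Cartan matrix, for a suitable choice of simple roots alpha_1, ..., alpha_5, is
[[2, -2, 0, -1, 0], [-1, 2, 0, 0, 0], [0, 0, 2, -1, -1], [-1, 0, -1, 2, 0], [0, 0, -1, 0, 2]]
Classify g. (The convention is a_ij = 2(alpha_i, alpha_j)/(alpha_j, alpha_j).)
The matrix has rank 5 with 2's on the diagonal. Reading the off-diagonal entries as Dynkin edges (a single edge where a_ij = a_ji = -1; a double or triple edge where a_ij * a_ji = 2 or 3), the diagram is a chain of 5 nodes with a double edge at one end; the terminal node there is the unique short simple root (B_5). One simple-root ordering that puts it in standard form is (alpha_5, alpha_3, alpha_4, alpha_1, alpha_2). So the algebra is type B_5, i.e. so(11).

B_5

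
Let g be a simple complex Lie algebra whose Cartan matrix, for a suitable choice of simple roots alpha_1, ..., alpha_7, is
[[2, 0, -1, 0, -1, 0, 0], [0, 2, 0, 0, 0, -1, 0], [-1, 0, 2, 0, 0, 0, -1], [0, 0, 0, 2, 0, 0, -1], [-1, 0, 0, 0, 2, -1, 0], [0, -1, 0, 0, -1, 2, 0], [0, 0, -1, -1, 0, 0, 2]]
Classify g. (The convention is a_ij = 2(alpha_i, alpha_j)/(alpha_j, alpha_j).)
type A_7

The matrix has rank 7 with 2's on the diagonal. Reading the off-diagonal entries as Dynkin edges (a single edge where a_ij = a_ji = -1; a double or triple edge where a_ij * a_ji = 2 or 3), the diagram is a chain of 7 nodes with single edges (A_7). One simple-root ordering that puts it in standard form is (alpha_4, alpha_7, alpha_3, alpha_1, alpha_5, alpha_6, alpha_2). So the algebra is type A_7, i.e. sl(8).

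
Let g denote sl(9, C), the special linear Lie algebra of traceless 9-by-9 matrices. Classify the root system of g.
This is sl(9), which has dimension 9^2 - 1 = 80 and rank 9 - 1 = 8 (a Cartan subalgebra is the diagonal traceless matrices). In the classification of classical Lie algebras, the special linear algebra sl(n+1) has type A_n; here n = 8, so the Dynkin diagram is a chain of 8 nodes with single edges (A_8). Hence the type is A_8.

A8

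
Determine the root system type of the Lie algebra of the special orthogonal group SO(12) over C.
This is so(12) with 12 even, which has dimension 12(12-1)/2 = 66 and rank 12/2 = 6. In the classification of classical Lie algebras, the orthogonal algebra so(2n) in an even number of variables has type D_n; here n = 6, so the Dynkin diagram is a chain of 4 nodes with a fork of two nodes at one end (D_6). Hence the type is D_6.

D6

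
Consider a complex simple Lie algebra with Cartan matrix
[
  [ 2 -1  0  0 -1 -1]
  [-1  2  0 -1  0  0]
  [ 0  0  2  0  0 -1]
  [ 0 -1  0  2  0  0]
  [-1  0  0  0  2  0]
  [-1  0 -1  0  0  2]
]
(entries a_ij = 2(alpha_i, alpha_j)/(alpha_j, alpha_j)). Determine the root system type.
E_6

The matrix has rank 6 with 2's on the diagonal. Reading the off-diagonal entries as Dynkin edges (a single edge where a_ij = a_ji = -1; a double or triple edge where a_ij * a_ji = 2 or 3), the diagram is a chain of 5 nodes with one extra node attached to the third node from one end (E_6). One simple-root ordering that puts it in standard form is (alpha_4, alpha_5, alpha_2, alpha_1, alpha_6, alpha_3). So the algebra is type E_6.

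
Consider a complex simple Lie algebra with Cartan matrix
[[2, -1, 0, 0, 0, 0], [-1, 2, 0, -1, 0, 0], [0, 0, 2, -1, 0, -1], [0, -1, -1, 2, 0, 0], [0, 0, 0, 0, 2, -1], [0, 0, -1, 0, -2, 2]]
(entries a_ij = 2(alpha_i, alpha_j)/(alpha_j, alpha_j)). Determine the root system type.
B6

The matrix has rank 6 with 2's on the diagonal. Reading the off-diagonal entries as Dynkin edges (a single edge where a_ij = a_ji = -1; a double or triple edge where a_ij * a_ji = 2 or 3), the diagram is a chain of 6 nodes with a double edge at one end; the terminal node there is the unique short simple root (B_6). One simple-root ordering that puts it in standard form is (alpha_1, alpha_2, alpha_4, alpha_3, alpha_6, alpha_5). So the algebra is type B_6, i.e. so(13).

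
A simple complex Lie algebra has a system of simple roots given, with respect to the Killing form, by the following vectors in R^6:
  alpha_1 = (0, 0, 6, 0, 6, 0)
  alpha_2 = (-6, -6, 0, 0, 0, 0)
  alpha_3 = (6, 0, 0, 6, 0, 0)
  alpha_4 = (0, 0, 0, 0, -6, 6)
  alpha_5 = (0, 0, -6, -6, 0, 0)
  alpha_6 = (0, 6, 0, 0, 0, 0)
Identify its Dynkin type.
Compute the Cartan integers a_ij = 2(alpha_i, alpha_j)/(alpha_j, alpha_j); the resulting 6x6 Cartan matrix is
[[2, 0, 0, -1, -1, 0], [0, 2, -1, 0, 0, -2], [0, -1, 2, 0, -1, 0], [-1, 0, 0, 2, 0, 0], [-1, 0, -1, 0, 2, 0], [0, -1, 0, 0, 0, 2]].
The roots have two lengths (squared-length ratio 2:1); the short ones are alpha_{6}. The associated Dynkin diagram is a chain of 6 nodes with a double edge at one end; the terminal node there is the unique short simple root (B_6), so the type is B_6 (the algebra so(13)).

B6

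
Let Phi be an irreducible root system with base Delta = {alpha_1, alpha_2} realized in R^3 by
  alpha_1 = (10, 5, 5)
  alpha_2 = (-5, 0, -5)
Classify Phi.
Compute the Cartan integers a_ij = 2(alpha_i, alpha_j)/(alpha_j, alpha_j); the resulting 2x2 Cartan matrix is
[[2, -3], [-1, 2]].
The roots have two lengths (squared-length ratio 3:1); the short ones are alpha_{2}. The associated Dynkin diagram is two nodes joined by a triple edge (G_2), so the type is G_2.

G_2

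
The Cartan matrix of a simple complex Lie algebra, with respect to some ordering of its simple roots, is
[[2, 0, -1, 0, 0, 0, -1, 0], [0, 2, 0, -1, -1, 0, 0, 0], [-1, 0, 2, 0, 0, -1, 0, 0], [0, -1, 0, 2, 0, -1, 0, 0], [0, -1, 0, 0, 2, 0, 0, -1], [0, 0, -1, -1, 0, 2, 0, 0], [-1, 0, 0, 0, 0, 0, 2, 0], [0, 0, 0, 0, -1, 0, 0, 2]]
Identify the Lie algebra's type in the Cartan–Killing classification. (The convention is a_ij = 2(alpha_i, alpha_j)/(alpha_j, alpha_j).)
The matrix has rank 8 with 2's on the diagonal. Reading the off-diagonal entries as Dynkin edges (a single edge where a_ij = a_ji = -1; a double or triple edge where a_ij * a_ji = 2 or 3), the diagram is a chain of 8 nodes with single edges (A_8). One simple-root ordering that puts it in standard form is (alpha_7, alpha_1, alpha_3, alpha_6, alpha_4, alpha_2, alpha_5, alpha_8). So the algebra is type A_8, i.e. sl(9).

A_8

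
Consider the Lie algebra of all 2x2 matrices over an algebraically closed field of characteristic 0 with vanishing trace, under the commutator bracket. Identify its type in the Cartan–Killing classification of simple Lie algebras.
A_1 (sl(2))

This is sl(2), which has dimension 2^2 - 1 = 3 and rank 2 - 1 = 1 (a Cartan subalgebra is the diagonal traceless matrices). In the classification of classical Lie algebras, the special linear algebra sl(n+1) has type A_n; here n = 1, so the Dynkin diagram is a chain of 1 nodes with single edges (A_1). Hence the type is A_1.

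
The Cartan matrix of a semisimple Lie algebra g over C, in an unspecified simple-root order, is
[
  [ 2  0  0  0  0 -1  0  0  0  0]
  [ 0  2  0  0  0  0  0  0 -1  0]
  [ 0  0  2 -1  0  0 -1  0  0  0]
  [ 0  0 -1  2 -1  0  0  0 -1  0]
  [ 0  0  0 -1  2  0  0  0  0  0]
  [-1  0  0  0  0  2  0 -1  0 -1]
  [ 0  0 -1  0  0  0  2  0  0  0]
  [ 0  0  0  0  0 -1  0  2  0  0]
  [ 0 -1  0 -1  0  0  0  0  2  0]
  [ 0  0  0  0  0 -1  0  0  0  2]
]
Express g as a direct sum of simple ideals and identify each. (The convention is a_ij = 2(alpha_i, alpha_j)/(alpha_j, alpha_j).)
The diagram associated to this matrix has two connected components: the simple roots {alpha_1, alpha_6, alpha_8, alpha_10} form a chain of 2 nodes with a fork of two nodes at one end (D_4), and {alpha_2, alpha_3, alpha_4, alpha_5, alpha_7, alpha_9} form a chain of 5 nodes with one extra node attached to the third node from one end (E_6). A semisimple Lie algebra decomposes uniquely as the direct sum of simple ideals, one per connected component of its Dynkin diagram, so g ≅ D_4 ⊕ E_6 (dimension 28 + 78 = 106).

D_4 + E_6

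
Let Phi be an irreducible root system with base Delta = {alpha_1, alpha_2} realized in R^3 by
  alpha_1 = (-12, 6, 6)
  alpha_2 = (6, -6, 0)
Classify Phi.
Compute the Cartan integers a_ij = 2(alpha_i, alpha_j)/(alpha_j, alpha_j); the resulting 2x2 Cartan matrix is
[[2, -3], [-1, 2]].
The roots have two lengths (squared-length ratio 3:1); the short ones are alpha_{2}. The associated Dynkin diagram is two nodes joined by a triple edge (G_2), so the type is G_2.

G_2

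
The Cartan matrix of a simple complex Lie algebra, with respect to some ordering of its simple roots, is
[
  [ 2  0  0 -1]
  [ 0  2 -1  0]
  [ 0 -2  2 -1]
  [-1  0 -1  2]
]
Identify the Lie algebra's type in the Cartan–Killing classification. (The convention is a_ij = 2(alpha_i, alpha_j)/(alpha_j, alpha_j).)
B4

The matrix has rank 4 with 2's on the diagonal. Reading the off-diagonal entries as Dynkin edges (a single edge where a_ij = a_ji = -1; a double or triple edge where a_ij * a_ji = 2 or 3), the diagram is a chain of 4 nodes with a double edge at one end; the terminal node there is the unique short simple root (B_4). One simple-root ordering that puts it in standard form is (alpha_1, alpha_4, alpha_3, alpha_2). So the algebra is type B_4, i.e. so(9).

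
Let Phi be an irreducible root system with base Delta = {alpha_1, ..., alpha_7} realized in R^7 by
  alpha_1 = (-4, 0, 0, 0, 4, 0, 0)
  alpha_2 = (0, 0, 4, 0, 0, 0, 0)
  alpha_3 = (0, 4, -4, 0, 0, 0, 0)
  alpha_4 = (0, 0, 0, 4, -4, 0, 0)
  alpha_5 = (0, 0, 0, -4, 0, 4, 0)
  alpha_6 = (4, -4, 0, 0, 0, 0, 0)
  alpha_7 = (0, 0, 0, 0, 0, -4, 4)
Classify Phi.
Compute the Cartan integers a_ij = 2(alpha_i, alpha_j)/(alpha_j, alpha_j); the resulting 7x7 Cartan matrix is
[[2, 0, 0, -1, 0, -1, 0], [0, 2, -1, 0, 0, 0, 0], [0, -2, 2, 0, 0, -1, 0], [-1, 0, 0, 2, -1, 0, 0], [0, 0, 0, -1, 2, 0, -1], [-1, 0, -1, 0, 0, 2, 0], [0, 0, 0, 0, -1, 0, 2]].
The roots have two lengths (squared-length ratio 2:1); the short ones are alpha_{2}. The associated Dynkin diagram is a chain of 7 nodes with a double edge at one end; the terminal node there is the unique short simple root (B_7), so the type is B_7 (the algebra so(15)).

B_7 (so(15))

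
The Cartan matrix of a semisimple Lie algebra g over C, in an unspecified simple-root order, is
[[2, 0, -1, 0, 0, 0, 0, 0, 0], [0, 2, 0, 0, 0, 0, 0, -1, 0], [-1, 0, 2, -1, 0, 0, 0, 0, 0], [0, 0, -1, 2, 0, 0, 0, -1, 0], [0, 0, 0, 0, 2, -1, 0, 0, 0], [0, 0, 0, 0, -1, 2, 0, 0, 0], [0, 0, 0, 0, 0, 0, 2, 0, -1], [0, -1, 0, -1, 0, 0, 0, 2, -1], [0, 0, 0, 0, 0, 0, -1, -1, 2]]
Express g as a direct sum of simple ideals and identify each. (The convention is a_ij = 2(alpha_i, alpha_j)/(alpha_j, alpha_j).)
The diagram associated to this matrix has two connected components: the simple roots {alpha_5, alpha_6} form a chain of 2 nodes with single edges (A_2), and {alpha_1, alpha_2, alpha_3, alpha_4, alpha_7, alpha_8, alpha_9} form a chain of 6 nodes with one extra node attached to the third node from one end (E_7). A semisimple Lie algebra decomposes uniquely as the direct sum of simple ideals, one per connected component of its Dynkin diagram, so g ≅ A_2 ⊕ E_7 (dimension 8 + 133 = 141).

type A_2 ⊕ type E_7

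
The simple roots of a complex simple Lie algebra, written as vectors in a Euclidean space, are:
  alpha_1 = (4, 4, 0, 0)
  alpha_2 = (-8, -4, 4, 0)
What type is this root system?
G2

Compute the Cartan integers a_ij = 2(alpha_i, alpha_j)/(alpha_j, alpha_j); the resulting 2x2 Cartan matrix is
[[2, -1], [-3, 2]].
The roots have two lengths (squared-length ratio 3:1); the short ones are alpha_{1}. The associated Dynkin diagram is two nodes joined by a triple edge (G_2), so the type is G_2.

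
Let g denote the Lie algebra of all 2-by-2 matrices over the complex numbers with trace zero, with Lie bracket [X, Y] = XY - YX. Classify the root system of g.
This is sl(2), which has dimension 2^2 - 1 = 3 and rank 2 - 1 = 1 (a Cartan subalgebra is the diagonal traceless matrices). In the classification of classical Lie algebras, the special linear algebra sl(n+1) has type A_n; here n = 1, so the Dynkin diagram is a chain of 1 nodes with single edges (A_1). Hence the type is A_1.

A_1 (sl(2))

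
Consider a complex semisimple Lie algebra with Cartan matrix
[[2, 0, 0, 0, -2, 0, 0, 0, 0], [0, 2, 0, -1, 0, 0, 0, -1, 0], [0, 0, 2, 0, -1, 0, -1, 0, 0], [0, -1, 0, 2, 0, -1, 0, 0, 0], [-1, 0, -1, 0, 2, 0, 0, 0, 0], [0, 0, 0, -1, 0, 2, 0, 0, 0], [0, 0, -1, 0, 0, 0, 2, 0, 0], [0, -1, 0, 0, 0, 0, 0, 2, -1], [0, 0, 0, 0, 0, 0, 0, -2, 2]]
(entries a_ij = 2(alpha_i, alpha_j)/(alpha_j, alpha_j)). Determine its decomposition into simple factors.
C4 + C5

The diagram associated to this matrix has two connected components: the simple roots {alpha_1, alpha_3, alpha_5, alpha_7} form a chain of 4 nodes with a double edge at one end; the terminal node there is the unique long simple root (C_4), and {alpha_2, alpha_4, alpha_6, alpha_8, alpha_9} form a chain of 5 nodes with a double edge at one end; the terminal node there is the unique long simple root (C_5). A semisimple Lie algebra decomposes uniquely as the direct sum of simple ideals, one per connected component of its Dynkin diagram, so g ≅ C_4 ⊕ C_5 (dimension 36 + 55 = 91).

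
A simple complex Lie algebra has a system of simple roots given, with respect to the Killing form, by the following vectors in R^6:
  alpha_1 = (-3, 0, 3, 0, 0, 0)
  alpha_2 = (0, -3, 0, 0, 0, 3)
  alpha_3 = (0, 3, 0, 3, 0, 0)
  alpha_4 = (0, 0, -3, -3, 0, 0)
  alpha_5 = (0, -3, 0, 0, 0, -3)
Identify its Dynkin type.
D5

Compute the Cartan integers a_ij = 2(alpha_i, alpha_j)/(alpha_j, alpha_j); the resulting 5x5 Cartan matrix is
[[2, 0, 0, -1, 0], [0, 2, -1, 0, 0], [0, -1, 2, -1, -1], [-1, 0, -1, 2, 0], [0, 0, -1, 0, 2]].
All simple roots have the same length, so the diagram is simply laced. The associated Dynkin diagram is a chain of 3 nodes with a fork of two nodes at one end (D_5), so the type is D_5 (the algebra so(10)).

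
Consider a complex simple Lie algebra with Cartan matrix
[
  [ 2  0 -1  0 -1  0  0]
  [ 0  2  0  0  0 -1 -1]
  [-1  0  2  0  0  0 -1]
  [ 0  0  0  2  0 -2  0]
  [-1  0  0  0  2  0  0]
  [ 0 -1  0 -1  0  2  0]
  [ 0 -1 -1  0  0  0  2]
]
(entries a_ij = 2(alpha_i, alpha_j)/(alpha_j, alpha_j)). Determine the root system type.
type C_7

The matrix has rank 7 with 2's on the diagonal. Reading the off-diagonal entries as Dynkin edges (a single edge where a_ij = a_ji = -1; a double or triple edge where a_ij * a_ji = 2 or 3), the diagram is a chain of 7 nodes with a double edge at one end; the terminal node there is the unique long simple root (C_7). One simple-root ordering that puts it in standard form is (alpha_5, alpha_1, alpha_3, alpha_7, alpha_2, alpha_6, alpha_4). So the algebra is type C_7, i.e. sp(14).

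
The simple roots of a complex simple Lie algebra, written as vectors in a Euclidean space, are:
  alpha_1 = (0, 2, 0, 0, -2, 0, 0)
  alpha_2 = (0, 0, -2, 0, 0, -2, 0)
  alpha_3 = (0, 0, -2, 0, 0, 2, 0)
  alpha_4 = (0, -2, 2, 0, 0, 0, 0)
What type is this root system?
Compute the Cartan integers a_ij = 2(alpha_i, alpha_j)/(alpha_j, alpha_j); the resulting 4x4 Cartan matrix is
[[2, 0, 0, -1], [0, 2, 0, -1], [0, 0, 2, -1], [-1, -1, -1, 2]].
All simple roots have the same length, so the diagram is simply laced. The associated Dynkin diagram is a chain of 2 nodes with a fork of two nodes at one end (D_4), so the type is D_4 (the algebra so(8)).

D_4 (so(8))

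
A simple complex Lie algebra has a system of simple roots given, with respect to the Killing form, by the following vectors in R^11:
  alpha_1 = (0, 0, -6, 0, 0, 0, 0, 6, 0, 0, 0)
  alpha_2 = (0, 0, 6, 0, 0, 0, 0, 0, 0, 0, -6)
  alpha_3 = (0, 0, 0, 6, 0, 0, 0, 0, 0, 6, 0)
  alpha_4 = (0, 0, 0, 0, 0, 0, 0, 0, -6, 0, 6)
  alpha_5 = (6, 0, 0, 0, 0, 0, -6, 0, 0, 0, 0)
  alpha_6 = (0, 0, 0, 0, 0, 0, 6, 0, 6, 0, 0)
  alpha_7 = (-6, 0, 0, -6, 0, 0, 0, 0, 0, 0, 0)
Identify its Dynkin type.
Compute the Cartan integers a_ij = 2(alpha_i, alpha_j)/(alpha_j, alpha_j); the resulting 7x7 Cartan matrix is
[[2, -1, 0, 0, 0, 0, 0], [-1, 2, 0, -1, 0, 0, 0], [0, 0, 2, 0, 0, 0, -1], [0, -1, 0, 2, 0, -1, 0], [0, 0, 0, 0, 2, -1, -1], [0, 0, 0, -1, -1, 2, 0], [0, 0, -1, 0, -1, 0, 2]].
All simple roots have the same length, so the diagram is simply laced. The associated Dynkin diagram is a chain of 7 nodes with single edges (A_7), so the type is A_7 (the algebra sl(8)).

type A_7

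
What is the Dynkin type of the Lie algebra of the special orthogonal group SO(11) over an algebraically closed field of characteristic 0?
type B_5

This is so(11) with 11 odd, which has dimension 11(11-1)/2 = 55 and rank (11-1)/2 = 5. In the classification of classical Lie algebras, the orthogonal algebra so(2n+1) in an odd number of variables has type B_n; here n = 5, so the Dynkin diagram is a chain of 5 nodes with a double edge at one end; the terminal node there is the unique short simple root (B_5). Hence the type is B_5.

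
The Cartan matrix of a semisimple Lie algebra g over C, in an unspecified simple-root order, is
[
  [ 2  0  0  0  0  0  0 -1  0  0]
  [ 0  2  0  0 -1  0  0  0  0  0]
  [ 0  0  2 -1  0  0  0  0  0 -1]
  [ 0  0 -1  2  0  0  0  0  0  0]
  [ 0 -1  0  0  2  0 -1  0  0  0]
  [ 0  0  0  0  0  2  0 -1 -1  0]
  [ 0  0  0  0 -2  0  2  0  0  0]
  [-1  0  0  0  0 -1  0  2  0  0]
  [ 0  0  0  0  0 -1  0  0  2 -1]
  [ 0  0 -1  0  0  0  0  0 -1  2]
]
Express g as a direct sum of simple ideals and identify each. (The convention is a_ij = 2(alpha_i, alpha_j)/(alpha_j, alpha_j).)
type A_7 ⊕ type C_3

The diagram associated to this matrix has two connected components: the simple roots {alpha_1, alpha_3, alpha_4, alpha_6, alpha_8, alpha_9, alpha_10} form a chain of 7 nodes with single edges (A_7), and {alpha_2, alpha_5, alpha_7} form a chain of 3 nodes with a double edge at one end; the terminal node there is the unique long simple root (C_3). A semisimple Lie algebra decomposes uniquely as the direct sum of simple ideals, one per connected component of its Dynkin diagram, so g ≅ A_7 ⊕ C_3 (dimension 63 + 21 = 84).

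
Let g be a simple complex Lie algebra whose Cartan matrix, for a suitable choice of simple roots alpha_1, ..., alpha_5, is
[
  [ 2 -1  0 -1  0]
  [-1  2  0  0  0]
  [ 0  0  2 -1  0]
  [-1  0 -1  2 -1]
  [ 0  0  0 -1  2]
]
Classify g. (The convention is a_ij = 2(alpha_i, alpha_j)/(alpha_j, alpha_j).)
The matrix has rank 5 with 2's on the diagonal. Reading the off-diagonal entries as Dynkin edges (a single edge where a_ij = a_ji = -1; a double or triple edge where a_ij * a_ji = 2 or 3), the diagram is a chain of 3 nodes with a fork of two nodes at one end (D_5). One simple-root ordering that puts it in standard form is (alpha_2, alpha_1, alpha_4, alpha_5, alpha_3). So the algebra is type D_5, i.e. so(10).

D_5 (so(10))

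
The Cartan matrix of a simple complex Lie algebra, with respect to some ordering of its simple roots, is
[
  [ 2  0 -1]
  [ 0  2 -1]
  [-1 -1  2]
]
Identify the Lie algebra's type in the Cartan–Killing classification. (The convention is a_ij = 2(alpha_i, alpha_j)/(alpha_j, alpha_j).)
A_3

The matrix has rank 3 with 2's on the diagonal. Reading the off-diagonal entries as Dynkin edges (a single edge where a_ij = a_ji = -1; a double or triple edge where a_ij * a_ji = 2 or 3), the diagram is a chain of 3 nodes with single edges (A_3). One simple-root ordering that puts it in standard form is (alpha_1, alpha_3, alpha_2). So the algebra is type A_3, i.e. sl(4).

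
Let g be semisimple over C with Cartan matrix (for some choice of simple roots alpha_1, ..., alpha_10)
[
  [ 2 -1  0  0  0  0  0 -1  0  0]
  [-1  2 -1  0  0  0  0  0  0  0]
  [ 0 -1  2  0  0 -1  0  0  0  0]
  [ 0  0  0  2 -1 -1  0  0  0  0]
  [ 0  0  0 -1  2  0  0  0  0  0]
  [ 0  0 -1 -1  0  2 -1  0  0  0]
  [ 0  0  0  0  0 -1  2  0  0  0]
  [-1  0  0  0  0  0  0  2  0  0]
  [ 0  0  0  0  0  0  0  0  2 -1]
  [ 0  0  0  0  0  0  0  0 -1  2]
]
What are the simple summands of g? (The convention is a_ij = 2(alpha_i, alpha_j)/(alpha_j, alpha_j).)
A_2 ⊕ E_8

The diagram associated to this matrix has two connected components: the simple roots {alpha_9, alpha_10} form a chain of 2 nodes with single edges (A_2), and {alpha_1, alpha_2, alpha_3, alpha_4, alpha_5, alpha_6, alpha_7, alpha_8} form a chain of 7 nodes with one extra node attached to the third node from one end (E_8). A semisimple Lie algebra decomposes uniquely as the direct sum of simple ideals, one per connected component of its Dynkin diagram, so g ≅ A_2 ⊕ E_8 (dimension 8 + 248 = 256).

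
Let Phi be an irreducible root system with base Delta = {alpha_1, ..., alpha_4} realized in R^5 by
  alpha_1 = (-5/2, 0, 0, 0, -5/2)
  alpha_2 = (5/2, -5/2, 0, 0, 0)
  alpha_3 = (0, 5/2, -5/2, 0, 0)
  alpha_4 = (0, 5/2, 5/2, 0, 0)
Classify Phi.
Compute the Cartan integers a_ij = 2(alpha_i, alpha_j)/(alpha_j, alpha_j); the resulting 4x4 Cartan matrix is
[[2, -1, 0, 0], [-1, 2, -1, -1], [0, -1, 2, 0], [0, -1, 0, 2]].
All simple roots have the same length, so the diagram is simply laced. The associated Dynkin diagram is a chain of 2 nodes with a fork of two nodes at one end (D_4), so the type is D_4 (the algebra so(8)).

D_4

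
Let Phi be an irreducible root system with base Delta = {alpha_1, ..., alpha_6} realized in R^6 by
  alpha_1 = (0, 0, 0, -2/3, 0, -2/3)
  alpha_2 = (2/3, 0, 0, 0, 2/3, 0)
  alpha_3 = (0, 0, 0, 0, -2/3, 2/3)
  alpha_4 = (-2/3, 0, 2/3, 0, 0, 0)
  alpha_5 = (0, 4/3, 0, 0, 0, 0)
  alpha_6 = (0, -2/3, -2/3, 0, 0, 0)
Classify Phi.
C6

Compute the Cartan integers a_ij = 2(alpha_i, alpha_j)/(alpha_j, alpha_j); the resulting 6x6 Cartan matrix is
[[2, 0, -1, 0, 0, 0], [0, 2, -1, -1, 0, 0], [-1, -1, 2, 0, 0, 0], [0, -1, 0, 2, 0, -1], [0, 0, 0, 0, 2, -2], [0, 0, 0, -1, -1, 2]].
The roots have two lengths (squared-length ratio 2:1); the short ones are alpha_{1,2,3,4,6}. The associated Dynkin diagram is a chain of 6 nodes with a double edge at one end; the terminal node there is the unique long simple root (C_6), so the type is C_6 (the algebra sp(12)).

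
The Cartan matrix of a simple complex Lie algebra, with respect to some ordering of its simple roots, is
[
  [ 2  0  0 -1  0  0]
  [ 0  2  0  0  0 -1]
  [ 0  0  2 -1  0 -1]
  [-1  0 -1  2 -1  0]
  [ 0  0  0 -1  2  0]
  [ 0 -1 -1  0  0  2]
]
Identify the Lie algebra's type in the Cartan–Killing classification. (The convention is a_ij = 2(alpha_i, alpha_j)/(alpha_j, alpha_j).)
D6

The matrix has rank 6 with 2's on the diagonal. Reading the off-diagonal entries as Dynkin edges (a single edge where a_ij = a_ji = -1; a double or triple edge where a_ij * a_ji = 2 or 3), the diagram is a chain of 4 nodes with a fork of two nodes at one end (D_6). One simple-root ordering that puts it in standard form is (alpha_2, alpha_6, alpha_3, alpha_4, alpha_5, alpha_1). So the algebra is type D_6, i.e. so(12).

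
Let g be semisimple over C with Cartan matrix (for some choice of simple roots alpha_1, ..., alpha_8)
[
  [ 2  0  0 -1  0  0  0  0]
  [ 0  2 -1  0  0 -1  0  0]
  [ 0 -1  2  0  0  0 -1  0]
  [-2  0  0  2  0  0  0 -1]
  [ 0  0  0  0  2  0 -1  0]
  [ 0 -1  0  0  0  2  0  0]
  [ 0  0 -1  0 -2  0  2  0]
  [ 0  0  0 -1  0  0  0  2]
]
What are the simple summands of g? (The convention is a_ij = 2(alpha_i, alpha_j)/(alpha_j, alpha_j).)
type B_3 ⊕ type B_5

The diagram associated to this matrix has two connected components: the simple roots {alpha_1, alpha_4, alpha_8} form a chain of 3 nodes with a double edge at one end; the terminal node there is the unique short simple root (B_3), and {alpha_2, alpha_3, alpha_5, alpha_6, alpha_7} form a chain of 5 nodes with a double edge at one end; the terminal node there is the unique short simple root (B_5). A semisimple Lie algebra decomposes uniquely as the direct sum of simple ideals, one per connected component of its Dynkin diagram, so g ≅ B_3 ⊕ B_5 (dimension 21 + 55 = 76).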